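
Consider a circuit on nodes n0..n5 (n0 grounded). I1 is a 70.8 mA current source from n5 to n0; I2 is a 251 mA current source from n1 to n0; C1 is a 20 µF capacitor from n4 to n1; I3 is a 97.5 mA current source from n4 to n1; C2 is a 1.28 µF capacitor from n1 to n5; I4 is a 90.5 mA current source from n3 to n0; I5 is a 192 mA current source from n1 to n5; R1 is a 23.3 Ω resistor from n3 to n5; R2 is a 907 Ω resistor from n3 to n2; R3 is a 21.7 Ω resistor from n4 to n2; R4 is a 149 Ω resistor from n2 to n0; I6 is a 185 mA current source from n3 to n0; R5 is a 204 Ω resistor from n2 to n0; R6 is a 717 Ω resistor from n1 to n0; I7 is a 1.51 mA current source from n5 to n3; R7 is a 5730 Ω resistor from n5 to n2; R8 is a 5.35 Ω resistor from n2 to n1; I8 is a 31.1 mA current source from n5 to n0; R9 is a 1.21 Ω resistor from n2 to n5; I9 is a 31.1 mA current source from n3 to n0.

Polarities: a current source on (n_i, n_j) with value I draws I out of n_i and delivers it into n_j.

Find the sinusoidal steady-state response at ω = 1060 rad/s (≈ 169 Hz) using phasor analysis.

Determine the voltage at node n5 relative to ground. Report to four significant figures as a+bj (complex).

-50.79+0.003015j V

MNA unknowns: 5 node voltages V₁..V_5
I1: z[5]−=0.0708, z[0]+=0.0708
I2: z[1]−=0.251, z[0]+=0.251
C1: Y=0.000+0.02120j on G[4,1]
I3: z[4]−=0.0975, z[1]+=0.0975
C2: Y=0.000+0.001357j on G[1,5]
I4: z[3]−=0.0905, z[0]+=0.0905
I5: z[1]−=0.192, z[5]+=0.192
R1: Y=0.04292+0.000j on G[3,5]
R2: Y=0.001103+0.000j on G[3,2]
R3: Y=0.04608+0.000j on G[4,2]
R4: Y=0.006711+0.000j on G[2,0]
I6: z[3]−=0.185, z[0]+=0.185
R5: Y=0.004902+0.000j on G[2,0]
R6: Y=0.001395+0.000j on G[1,0]
I7: z[5]−=0.00151, z[3]+=0.00151
R7: Y=0.0001745+0.000j on G[5,2]
R8: Y=0.1869+0.000j on G[2,1]
I8: z[5]−=0.0311, z[0]+=0.0311
R9: Y=0.8264+0.000j on G[2,5]
I9: z[3]−=0.0311, z[0]+=0.0311
solve → V1=-52.03-0.04202j, V2=-50.54+0.005047j, V3=-57.72+0.003066j, V4=-52.53+0.2337j, V5=-50.79+0.003015j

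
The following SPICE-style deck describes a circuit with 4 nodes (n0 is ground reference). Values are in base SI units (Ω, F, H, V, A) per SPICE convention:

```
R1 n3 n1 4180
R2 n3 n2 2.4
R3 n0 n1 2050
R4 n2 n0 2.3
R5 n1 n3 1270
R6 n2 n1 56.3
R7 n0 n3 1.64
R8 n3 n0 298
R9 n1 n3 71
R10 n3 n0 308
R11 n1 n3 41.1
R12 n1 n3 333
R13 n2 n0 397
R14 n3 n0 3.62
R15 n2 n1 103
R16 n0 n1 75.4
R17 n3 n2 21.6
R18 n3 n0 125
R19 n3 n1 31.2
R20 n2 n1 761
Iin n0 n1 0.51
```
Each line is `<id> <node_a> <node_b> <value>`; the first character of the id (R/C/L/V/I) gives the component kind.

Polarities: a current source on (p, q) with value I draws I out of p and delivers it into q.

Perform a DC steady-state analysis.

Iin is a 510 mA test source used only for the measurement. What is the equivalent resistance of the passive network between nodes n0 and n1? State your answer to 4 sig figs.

Apply KCL at each of the 3 non-ground nodes and solve the resulting linear system.
Node n1: branches {R1, R3, R5, R6, R9, R11, R12, R15, R16, R19, R20, Iin} → V_1 = 4.653
Node n2: branches {R2, R4, R6, R13, R15, R17, R20} → V_2 = 0.3148
Node n3: branches {R1, R2, R5, R7, R8, R9, R10, R11, R12, R14, R17, R18, R19} → V_3 = 0.3424

R_eq = 9.124 Ω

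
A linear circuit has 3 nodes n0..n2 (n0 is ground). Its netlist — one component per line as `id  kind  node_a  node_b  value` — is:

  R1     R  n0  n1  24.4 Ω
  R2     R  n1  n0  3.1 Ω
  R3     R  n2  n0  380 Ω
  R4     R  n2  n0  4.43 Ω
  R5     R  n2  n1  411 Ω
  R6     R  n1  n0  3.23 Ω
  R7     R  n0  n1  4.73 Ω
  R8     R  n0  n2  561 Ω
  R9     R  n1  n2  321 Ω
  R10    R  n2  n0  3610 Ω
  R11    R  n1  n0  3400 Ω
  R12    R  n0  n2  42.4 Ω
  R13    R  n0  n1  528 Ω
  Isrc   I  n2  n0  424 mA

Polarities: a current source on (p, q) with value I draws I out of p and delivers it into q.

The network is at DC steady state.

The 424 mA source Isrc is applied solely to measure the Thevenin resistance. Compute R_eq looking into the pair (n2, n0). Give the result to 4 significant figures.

R_eq = 3.853 Ω

Apply KCL at each of the 2 non-ground nodes and solve the resulting linear system.
Node n1: branches {R1, R2, R5, R6, R7, R9, R11, R13} → V_1 = -0.01016
Node n2: branches {R3, R4, R5, R8, R9, R10, R12, Isrc} → V_2 = -1.634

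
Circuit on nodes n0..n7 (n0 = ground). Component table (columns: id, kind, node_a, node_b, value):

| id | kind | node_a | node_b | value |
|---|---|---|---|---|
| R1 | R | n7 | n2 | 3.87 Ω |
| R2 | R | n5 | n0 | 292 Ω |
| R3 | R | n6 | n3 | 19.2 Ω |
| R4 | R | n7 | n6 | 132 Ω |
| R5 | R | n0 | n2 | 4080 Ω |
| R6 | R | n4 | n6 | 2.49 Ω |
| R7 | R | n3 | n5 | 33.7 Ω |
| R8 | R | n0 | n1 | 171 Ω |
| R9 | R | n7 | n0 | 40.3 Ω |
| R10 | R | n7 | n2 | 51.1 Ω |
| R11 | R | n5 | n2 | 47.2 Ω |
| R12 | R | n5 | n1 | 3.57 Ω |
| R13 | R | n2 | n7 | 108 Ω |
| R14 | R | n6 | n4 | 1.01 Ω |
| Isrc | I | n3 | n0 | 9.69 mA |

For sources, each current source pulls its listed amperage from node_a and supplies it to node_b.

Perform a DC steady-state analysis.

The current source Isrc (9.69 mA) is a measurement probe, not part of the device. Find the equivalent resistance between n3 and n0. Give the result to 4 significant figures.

Element admittances at DC:
  Y(R1) = 0.2584 S between n7,n2
  Y(R2) = 0.003425 S between n5,n0
  Y(R3) = 0.05208 S between n6,n3
  Y(R4) = 0.007576 S between n7,n6
  Y(R5) = 0.0002451 S between n0,n2
  Y(R6) = 0.4016 S between n4,n6
  Y(R7) = 0.02967 S between n3,n5
  Y(R8) = 0.005848 S between n0,n1
  Y(R9) = 0.02481 S between n7,n0
  Y(R10) = 0.01957 S between n7,n2
  Y(R11) = 0.02119 S between n5,n2
  Y(R12) = 0.2801 S between n5,n1
  Y(R13) = 0.009259 S between n2,n7
  Y(R14) = 0.9901 S between n6,n4
  Isrc: injects 0.00969 A into n0 (from n3)
Assemble and solve the 7×7 MNA system:
  V(n1)=-0.3974  V(n2)=-0.2497  V(n3)=-0.6422  V(n4)=-0.5910  V(n5)=-0.4057  V(n6)=-0.5910  V(n7)=-0.2384

R_eq = 66.28 Ω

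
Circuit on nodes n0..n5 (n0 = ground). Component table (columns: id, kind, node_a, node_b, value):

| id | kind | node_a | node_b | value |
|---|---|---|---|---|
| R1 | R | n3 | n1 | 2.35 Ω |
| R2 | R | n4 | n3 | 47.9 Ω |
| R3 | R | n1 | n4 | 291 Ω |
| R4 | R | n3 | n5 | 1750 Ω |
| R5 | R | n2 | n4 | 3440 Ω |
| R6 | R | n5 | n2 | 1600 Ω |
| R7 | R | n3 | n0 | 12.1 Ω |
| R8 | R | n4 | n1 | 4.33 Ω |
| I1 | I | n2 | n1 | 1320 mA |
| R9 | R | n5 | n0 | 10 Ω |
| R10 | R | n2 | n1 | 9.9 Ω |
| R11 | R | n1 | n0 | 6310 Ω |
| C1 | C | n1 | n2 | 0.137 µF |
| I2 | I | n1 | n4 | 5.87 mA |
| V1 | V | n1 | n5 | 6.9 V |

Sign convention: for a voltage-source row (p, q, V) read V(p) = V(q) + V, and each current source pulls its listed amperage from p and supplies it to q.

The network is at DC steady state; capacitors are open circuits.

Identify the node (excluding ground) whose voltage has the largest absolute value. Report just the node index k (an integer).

2

Apply KCL at each of the 5 non-ground nodes and solve the resulting linear system.
Node n1: branches {R1, R3, R8, I1, R10, R11, C1, I2, V1} → V_1 = 4.066
Node n2: branches {R5, R6, I1, R10, C1} → V_2 = -8.928
Node n3: branches {R1, R2, R4, R7} → V_3 = 3.422
Node n4: branches {R2, R3, R5, R8, I2} → V_4 = 4.021
Node n5: branches {R4, R6, R9, V1} → V_5 = -2.834
Source currents: i(V1)=-0.2832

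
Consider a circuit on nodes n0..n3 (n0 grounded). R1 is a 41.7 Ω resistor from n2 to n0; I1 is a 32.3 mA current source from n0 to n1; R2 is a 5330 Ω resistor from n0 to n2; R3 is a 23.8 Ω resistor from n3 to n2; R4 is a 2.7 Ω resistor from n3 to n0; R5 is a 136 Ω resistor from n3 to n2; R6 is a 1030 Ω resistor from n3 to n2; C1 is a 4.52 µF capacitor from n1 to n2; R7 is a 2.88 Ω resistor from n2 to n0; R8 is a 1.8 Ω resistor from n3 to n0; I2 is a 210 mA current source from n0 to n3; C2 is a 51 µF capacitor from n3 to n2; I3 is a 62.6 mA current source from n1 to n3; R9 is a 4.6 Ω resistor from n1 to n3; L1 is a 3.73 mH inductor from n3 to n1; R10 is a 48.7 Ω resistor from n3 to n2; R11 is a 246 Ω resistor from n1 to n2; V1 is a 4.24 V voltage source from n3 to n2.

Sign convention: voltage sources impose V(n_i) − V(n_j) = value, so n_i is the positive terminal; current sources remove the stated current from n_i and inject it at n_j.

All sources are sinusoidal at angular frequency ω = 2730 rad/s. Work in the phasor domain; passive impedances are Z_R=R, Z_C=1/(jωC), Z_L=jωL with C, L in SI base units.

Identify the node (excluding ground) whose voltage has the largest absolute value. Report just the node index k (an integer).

2

Element admittances at ω=2730 rad/s:
  Y(R1) = 0.02398+0.000j S between n2,n0
  I1: injects 0.0323 A into n1 (from n0)
  Y(R2) = 0.0001876+0.000j S between n0,n2
  Y(R3) = 0.04202+0.000j S between n3,n2
  Y(R4) = 0.3704+0.000j S between n3,n0
  Y(R5) = 0.007353+0.000j S between n3,n2
  Y(R6) = 0.0009709+0.000j S between n3,n2
  Y(C1) = 0.000+0.01234j S between n1,n2
  Y(R7) = 0.3472+0.000j S between n2,n0
  Y(R8) = 0.5556+0.000j S between n3,n0
  I2: injects 0.21 A into n3 (from n0)
  Y(C2) = 0.000+0.1392j S between n3,n2
  I3: injects 0.0626 A into n3 (from n1)
  Y(R9) = 0.2174+0.000j S between n1,n3
  Y(L1) = 0.000-0.09820j S between n3,n1
  Y(R10) = 0.02053+0.000j S between n3,n2
  Y(R11) = 0.004065+0.000j S between n1,n2
  V1: constraint V(n3)−V(n2) = 4.24
Assemble and solve the 4×4 MNA system:
  V(n1)=1.294-0.2777j  V(n2)=-2.839+0.000j  V(n3)=1.401+0.000j
  i(V1)=-1.375-0.6402j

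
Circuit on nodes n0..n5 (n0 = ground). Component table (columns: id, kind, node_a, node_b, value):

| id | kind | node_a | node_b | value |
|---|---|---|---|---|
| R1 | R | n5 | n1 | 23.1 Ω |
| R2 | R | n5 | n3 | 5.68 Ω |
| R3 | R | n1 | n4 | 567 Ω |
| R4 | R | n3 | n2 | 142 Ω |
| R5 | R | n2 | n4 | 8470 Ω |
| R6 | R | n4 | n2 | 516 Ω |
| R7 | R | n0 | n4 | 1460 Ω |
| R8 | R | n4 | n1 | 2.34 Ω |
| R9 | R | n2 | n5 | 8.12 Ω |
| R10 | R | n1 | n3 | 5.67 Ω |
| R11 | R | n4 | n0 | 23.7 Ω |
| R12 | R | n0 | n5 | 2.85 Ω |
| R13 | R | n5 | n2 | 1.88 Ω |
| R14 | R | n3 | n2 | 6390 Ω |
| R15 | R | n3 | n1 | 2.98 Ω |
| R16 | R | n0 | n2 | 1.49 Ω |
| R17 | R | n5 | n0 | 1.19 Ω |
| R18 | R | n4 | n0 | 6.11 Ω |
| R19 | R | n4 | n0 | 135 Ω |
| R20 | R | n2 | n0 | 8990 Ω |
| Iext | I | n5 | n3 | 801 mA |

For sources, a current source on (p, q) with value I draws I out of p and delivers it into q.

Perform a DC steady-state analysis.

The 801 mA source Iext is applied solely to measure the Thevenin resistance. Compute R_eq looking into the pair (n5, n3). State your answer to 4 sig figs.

R_eq = 3.195 Ω

Element admittances at DC:
  Y(R1) = 0.04329 S between n5,n1
  Y(R2) = 0.1761 S between n5,n3
  Y(R3) = 0.001764 S between n1,n4
  Y(R4) = 0.007042 S between n3,n2
  Y(R5) = 0.0001181 S between n2,n4
  Y(R6) = 0.001938 S between n4,n2
  Y(R7) = 0.0006849 S between n0,n4
  Y(R8) = 0.4274 S between n4,n1
  Y(R9) = 0.1232 S between n2,n5
  Y(R10) = 0.1764 S between n1,n3
  Y(R11) = 0.04219 S between n4,n0
  Y(R12) = 0.3509 S between n0,n5
  Y(R13) = 0.5319 S between n5,n2
  Y(R14) = 0.0001565 S between n3,n2
  Y(R15) = 0.3356 S between n3,n1
  Y(R16) = 0.6711 S between n0,n2
  Y(R17) = 0.8403 S between n5,n0
  Y(R18) = 0.1637 S between n4,n0
  Y(R19) = 0.007407 S between n4,n0
  Y(R20) = 0.0001112 S between n2,n0
  Iext: injects 0.801 A into n3 (from n5)
Assemble and solve the 5×5 MNA system:
  V(n1)=1.740  V(n2)=-0.06838  V(n3)=2.390  V(n4)=1.157  V(n5)=-0.1693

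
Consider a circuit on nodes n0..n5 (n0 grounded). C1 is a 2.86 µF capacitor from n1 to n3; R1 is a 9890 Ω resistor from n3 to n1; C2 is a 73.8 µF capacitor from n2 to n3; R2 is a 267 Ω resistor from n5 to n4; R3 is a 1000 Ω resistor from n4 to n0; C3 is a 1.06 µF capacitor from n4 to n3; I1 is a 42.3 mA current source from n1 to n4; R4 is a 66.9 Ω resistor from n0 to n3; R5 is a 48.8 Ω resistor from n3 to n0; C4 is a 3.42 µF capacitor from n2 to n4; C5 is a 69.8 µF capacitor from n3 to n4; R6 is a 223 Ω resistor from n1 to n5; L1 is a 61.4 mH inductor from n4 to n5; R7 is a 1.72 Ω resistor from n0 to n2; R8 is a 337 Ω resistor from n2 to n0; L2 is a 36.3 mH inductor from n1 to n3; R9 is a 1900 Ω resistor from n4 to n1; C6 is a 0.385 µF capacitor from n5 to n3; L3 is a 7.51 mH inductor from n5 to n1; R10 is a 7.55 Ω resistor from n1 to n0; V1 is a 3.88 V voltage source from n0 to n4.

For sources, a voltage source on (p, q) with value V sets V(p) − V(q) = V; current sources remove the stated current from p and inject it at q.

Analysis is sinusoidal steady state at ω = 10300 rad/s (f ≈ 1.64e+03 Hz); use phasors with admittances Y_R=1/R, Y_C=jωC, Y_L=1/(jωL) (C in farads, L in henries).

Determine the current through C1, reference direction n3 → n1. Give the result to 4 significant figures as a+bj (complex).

0.01619-0.06292j A

Element admittances at ω=10300 rad/s:
  Y(C1) = 0.000+0.02946j S between n1,n3
  Y(R1) = 0.0001011+0.000j S between n3,n1
  Y(C2) = 0.000+0.7601j S between n2,n3
  Y(R2) = 0.003745+0.000j S between n5,n4
  Y(R3) = 0.001000+0.000j S between n4,n0
  Y(C3) = 0.000+0.01092j S between n4,n3
  I1: injects 0.0423 A into n4 (from n1)
  Y(R4) = 0.01495+0.000j S between n0,n3
  Y(R5) = 0.02049+0.000j S between n3,n0
  Y(C4) = 0.000+0.03523j S between n2,n4
  Y(C5) = 0.000+0.7189j S between n3,n4
  Y(R6) = 0.004484+0.000j S between n1,n5
  Y(L1) = 0.000-0.001581j S between n4,n5
  Y(R7) = 0.5814+0.000j S between n0,n2
  Y(R8) = 0.002967+0.000j S between n2,n0
  Y(L2) = 0.000-0.002675j S between n1,n3
  Y(R9) = 0.0005263+0.000j S between n4,n1
  Y(C6) = 0.000+0.003966j S between n5,n3
  Y(L3) = 0.000-0.01293j S between n5,n1
  Y(R10) = 0.1325+0.000j S between n1,n0
  V1: constraint V(n0)−V(n4) = 3.88
Assemble and solve the 6×6 MNA system:
  V(n1)=-0.3044-0.4136j  V(n2)=-1.187-1.793j  V(n3)=-2.440-0.9631j  V(n4)=-3.880+0.000j  V(n5)=-0.7155-1.094j
  i(V1)=-0.8243-1.136j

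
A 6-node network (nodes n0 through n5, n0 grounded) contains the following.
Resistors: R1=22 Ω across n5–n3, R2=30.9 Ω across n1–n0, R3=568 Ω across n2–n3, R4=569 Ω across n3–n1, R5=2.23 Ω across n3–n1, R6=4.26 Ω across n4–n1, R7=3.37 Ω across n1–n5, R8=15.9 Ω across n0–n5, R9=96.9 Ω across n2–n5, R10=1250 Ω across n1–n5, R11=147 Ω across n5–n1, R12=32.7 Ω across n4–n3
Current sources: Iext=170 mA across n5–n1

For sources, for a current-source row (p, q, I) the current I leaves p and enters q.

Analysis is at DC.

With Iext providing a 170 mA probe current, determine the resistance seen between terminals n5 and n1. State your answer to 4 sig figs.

MNA unknowns: 5 node voltages V₁..V_5
R1: Y=0.04545 on G[5,3]
R2: Y=0.03236 on G[1,0]
R3: Y=0.001761 on G[2,3]
R4: Y=0.001757 on G[3,1]
R5: Y=0.4484 on G[3,1]
R6: Y=0.2347 on G[4,1]
R7: Y=0.2967 on G[1,5]
R8: Y=0.06289 on G[0,5]
R9: Y=0.01032 on G[2,5]
R10: Y=0.0008000 on G[1,5]
R11: Y=0.006803 on G[5,1]
R12: Y=0.03058 on G[4,3]
Iext: z[5]−=0.17, z[1]+=0.17
solve → V1=0.3046, V2=-0.09553, V3=0.2633, V4=0.2999, V5=-0.1568

R_eq = 2.714 Ω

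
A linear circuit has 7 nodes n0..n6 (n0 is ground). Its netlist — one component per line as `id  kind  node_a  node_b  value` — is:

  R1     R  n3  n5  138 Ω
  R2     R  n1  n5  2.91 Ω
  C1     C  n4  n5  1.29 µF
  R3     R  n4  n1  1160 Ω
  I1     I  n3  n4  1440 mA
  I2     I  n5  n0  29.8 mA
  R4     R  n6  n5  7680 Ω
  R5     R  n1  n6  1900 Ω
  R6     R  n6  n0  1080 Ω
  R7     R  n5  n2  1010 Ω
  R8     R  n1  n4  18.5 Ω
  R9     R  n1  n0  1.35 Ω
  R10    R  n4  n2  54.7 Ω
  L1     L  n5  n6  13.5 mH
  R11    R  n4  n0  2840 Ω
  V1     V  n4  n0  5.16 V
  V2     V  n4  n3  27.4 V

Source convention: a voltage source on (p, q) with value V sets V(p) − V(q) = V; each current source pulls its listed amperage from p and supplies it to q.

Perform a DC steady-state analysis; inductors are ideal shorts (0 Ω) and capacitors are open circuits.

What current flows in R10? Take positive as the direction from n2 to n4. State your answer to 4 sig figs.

-0.005225 A

Element admittances at DC:
  Y(R1) = 0.007246 S between n3,n5
  Y(R2) = 0.3436 S between n1,n5
  Y(C1) = 0.000 S between n4,n5
  Y(R3) = 0.0008621 S between n4,n1
  I1: injects 1.44 A into n4 (from n3)
  I2: injects 0.0298 A into n0 (from n5)
  Y(R4) = 0.0001302 S between n6,n5
  Y(R5) = 0.0005263 S between n1,n6
  Y(R6) = 0.0009259 S between n6,n0
  Y(R7) = 0.0009901 S between n5,n2
  Y(R8) = 0.05405 S between n1,n4
  Y(R9) = 0.7407 S between n1,n0
  Y(R10) = 0.01828 S between n4,n2
  L1: short n5↔n6 (DC inductor)
  Y(R11) = 0.0003521 S between n4,n0
  V1: constraint V(n4)−V(n0) = 5.16
  V2: constraint V(n4)−V(n3) = 27.4
Assemble and solve the 9×9 MNA system:
  V(n1)=0.1268  V(n2)=4.874  V(n3)=-22.24  V(n4)=5.160  V(n5)=-0.4032  V(n6)=-0.4032
  i(L1)=-0.0006524  i(V1)=-0.1252  i(V2)=1.282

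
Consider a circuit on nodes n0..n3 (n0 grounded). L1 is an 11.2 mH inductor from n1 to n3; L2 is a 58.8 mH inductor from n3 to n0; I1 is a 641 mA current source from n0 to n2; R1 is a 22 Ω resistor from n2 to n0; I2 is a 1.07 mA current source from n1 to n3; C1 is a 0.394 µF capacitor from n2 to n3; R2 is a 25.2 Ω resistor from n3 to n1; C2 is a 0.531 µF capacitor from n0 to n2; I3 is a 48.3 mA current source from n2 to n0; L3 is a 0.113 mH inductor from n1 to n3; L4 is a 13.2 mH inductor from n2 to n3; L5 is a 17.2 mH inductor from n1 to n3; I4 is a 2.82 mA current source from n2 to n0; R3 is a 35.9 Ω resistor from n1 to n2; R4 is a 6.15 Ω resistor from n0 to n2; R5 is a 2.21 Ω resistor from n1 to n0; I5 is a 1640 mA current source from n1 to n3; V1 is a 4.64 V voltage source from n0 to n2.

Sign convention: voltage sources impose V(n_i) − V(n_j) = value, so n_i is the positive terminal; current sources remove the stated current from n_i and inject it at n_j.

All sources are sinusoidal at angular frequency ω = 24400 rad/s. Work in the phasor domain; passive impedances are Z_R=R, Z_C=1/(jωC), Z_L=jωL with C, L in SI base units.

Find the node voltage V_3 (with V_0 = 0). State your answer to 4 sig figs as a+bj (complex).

0.3514+4.392j V

MNA unknowns: 3 node voltages V₁..V_3 plus 1 source current (V1)
L1: Y=0.000-0.003659j on G[1,3]
L2: Y=0.000-0.0006970j on G[3,0]
I1: z[0]−=0.641, z[2]+=0.641
R1: Y=0.04545+0.000j on G[2,0]
I2: z[1]−=0.00107, z[3]+=0.00107
C1: Y=0.000+0.009614j on G[2,3]
R2: Y=0.03968+0.000j on G[3,1]
C2: Y=0.000+0.01296j on G[0,2]
I3: z[2]−=0.0483, z[0]+=0.0483
L3: Y=0.000-0.3627j on G[1,3]
L4: Y=0.000-0.003105j on G[2,3]
L5: Y=0.000-0.002383j on G[1,3]
I4: z[2]−=0.00282, z[0]+=0.00282
R3: Y=0.02786+0.000j on G[1,2]
R4: Y=0.1626+0.000j on G[0,2]
R5: Y=0.4525+0.000j on G[1,0]
I5: z[1]−=1.64, z[3]+=1.64
V1: row V0−V2=4.64, i_V1 at 0,2
solve → V1=-0.2159-0.06712j, V2=-4.640+0.000j, V3=0.3514+4.392j
aux → i_V1=-1.650-0.09074j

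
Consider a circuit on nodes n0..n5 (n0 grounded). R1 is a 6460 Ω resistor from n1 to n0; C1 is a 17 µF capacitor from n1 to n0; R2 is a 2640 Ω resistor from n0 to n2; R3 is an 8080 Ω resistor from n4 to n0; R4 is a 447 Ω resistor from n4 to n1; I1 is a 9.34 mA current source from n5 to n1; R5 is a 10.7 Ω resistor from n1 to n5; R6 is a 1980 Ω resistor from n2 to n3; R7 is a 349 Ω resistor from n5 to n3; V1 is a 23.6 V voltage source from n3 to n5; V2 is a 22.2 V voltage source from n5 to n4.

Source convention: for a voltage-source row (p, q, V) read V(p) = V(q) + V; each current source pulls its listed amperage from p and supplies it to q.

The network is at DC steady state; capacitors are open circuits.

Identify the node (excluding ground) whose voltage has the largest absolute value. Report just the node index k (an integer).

4

MNA unknowns: 5 node voltages V₁..V_5 plus 2 source currents (V1, V2)
R1: Y=0.0001548 on G[1,0]
C1: Y=0.000 on G[1,0]
R2: Y=0.0003788 on G[0,2]
R3: Y=0.0001238 on G[4,0]
R4: Y=0.002237 on G[4,1]
I1: z[5]−=0.00934, z[1]+=0.00934
R5: Y=0.09346 on G[1,5]
R6: Y=0.0005051 on G[2,3]
R7: Y=0.002865 on G[5,3]
V1: row V3−V5=23.6, i_V1 at 3,5
V2: row V5−V4=22.2, i_V2 at 5,4
solve → V1=-5.053, V2=10.83, V3=18.96, V4=-26.84, V5=-4.640
aux → i_V1=-0.07173, i_V2=-0.05206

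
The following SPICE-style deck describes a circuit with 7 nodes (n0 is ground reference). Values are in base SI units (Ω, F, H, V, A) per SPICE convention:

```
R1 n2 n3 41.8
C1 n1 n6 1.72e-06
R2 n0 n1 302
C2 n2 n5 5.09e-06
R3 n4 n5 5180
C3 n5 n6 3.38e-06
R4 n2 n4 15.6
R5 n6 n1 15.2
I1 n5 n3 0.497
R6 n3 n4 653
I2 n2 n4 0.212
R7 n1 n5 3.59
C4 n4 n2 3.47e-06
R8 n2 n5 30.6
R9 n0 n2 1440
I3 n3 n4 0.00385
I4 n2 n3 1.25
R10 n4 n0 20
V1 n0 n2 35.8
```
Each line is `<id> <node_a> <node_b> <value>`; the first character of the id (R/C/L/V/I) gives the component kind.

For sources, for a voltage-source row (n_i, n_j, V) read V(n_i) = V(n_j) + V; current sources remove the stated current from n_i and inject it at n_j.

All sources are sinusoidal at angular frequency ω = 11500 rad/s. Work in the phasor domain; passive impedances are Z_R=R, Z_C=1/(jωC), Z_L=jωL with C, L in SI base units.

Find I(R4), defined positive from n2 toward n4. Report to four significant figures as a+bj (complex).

-1.045+0.3597j A

Element admittances at ω=11500 rad/s:
  Y(R1) = 0.02392+0.000j S between n2,n3
  Y(C1) = 0.000+0.01978j S between n1,n6
  Y(R2) = 0.003311+0.000j S between n0,n1
  Y(C2) = 0.000+0.05854j S between n2,n5
  Y(R3) = 0.0001931+0.000j S between n4,n5
  Y(C3) = 0.000+0.03887j S between n5,n6
  Y(R4) = 0.06410+0.000j S between n2,n4
  Y(R5) = 0.06579+0.000j S between n6,n1
  I1: injects 0.497 A into n3 (from n5)
  Y(R6) = 0.001531+0.000j S between n3,n4
  I2: injects 0.212 A into n4 (from n2)
  Y(R7) = 0.2786+0.000j S between n1,n5
  Y(C4) = 0.000+0.03990j S between n4,n2
  Y(R8) = 0.03268+0.000j S between n2,n5
  Y(R9) = 0.0006944+0.000j S between n0,n2
  I3: injects 0.00385 A into n4 (from n3)
  I4: injects 1.25 A into n3 (from n2)
  Y(R10) = 0.05000+0.000j S between n4,n0
  V1: constraint V(n0)−V(n2) = 35.8
Assemble and solve the 7×7 MNA system:
  V(n1)=-38.26+4.559j  V(n2)=-35.80+0.000j  V(n3)=33.66-0.3376j  V(n4)=-19.50-5.612j  V(n5)=-38.69+4.651j  V(n6)=-38.42+4.445j
  i(V1)=-1.127-0.2655j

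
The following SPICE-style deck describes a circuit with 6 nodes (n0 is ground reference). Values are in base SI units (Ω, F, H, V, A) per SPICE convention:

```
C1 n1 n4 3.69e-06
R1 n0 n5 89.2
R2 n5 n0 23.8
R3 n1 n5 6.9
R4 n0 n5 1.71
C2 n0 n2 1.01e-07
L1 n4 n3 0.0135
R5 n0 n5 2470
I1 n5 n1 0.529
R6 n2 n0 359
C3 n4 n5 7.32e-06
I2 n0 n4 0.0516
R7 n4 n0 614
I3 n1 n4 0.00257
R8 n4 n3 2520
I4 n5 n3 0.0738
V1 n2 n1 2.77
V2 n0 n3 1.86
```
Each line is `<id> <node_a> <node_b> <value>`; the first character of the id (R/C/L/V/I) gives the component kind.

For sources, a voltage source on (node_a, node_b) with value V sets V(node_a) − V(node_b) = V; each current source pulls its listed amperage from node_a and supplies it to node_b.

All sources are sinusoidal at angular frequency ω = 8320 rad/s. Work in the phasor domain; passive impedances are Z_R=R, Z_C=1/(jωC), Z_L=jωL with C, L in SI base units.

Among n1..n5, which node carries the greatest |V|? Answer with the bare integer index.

Apply KCL at each of the 5 non-ground nodes and solve the resulting linear system.
Node n1: branches {C1, R3, I1, I3, V1} → V_1 = 3.518-0.4174j
Node n2: branches {C2, R6, V1} → V_2 = 6.288-0.4174j
Node n3: branches {L1, R8, I4, V2} → V_3 = -1.860+0.000j
Node n4: branches {C1, L1, C3, I2, R7, I3, R8} → V_4 = 1.481-0.7335j
Node n5: branches {R1, R2, R3, R4, R5, I1, C3, I4} → V_5 = -0.05838+0.04246j
Source currents: i(V1)=-0.01787-0.004121j, i(V2)=-0.06860+0.03004j

2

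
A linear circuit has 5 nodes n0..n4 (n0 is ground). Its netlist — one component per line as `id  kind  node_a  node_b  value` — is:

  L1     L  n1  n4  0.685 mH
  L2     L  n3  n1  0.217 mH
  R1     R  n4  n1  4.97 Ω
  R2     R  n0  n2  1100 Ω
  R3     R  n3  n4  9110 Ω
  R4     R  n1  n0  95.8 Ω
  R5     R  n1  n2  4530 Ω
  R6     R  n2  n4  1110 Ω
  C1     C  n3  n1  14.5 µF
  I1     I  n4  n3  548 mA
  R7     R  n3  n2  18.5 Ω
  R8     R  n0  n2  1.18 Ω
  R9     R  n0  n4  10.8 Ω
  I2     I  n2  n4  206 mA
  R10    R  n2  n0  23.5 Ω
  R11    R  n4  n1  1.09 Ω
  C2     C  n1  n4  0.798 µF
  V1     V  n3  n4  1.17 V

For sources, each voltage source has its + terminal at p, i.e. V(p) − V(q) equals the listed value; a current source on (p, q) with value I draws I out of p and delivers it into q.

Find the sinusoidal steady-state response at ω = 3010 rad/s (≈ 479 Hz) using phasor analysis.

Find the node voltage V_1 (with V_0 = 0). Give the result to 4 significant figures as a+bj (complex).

1.485-0.3581j V

Apply KCL at each of the 4 non-ground nodes and solve the resulting linear system.
Node n1: branches {L1, L2, R1, R4, R5, C1, R11, C2} → V_1 = 1.485-0.3581j
Node n2: branches {R2, R5, R6, R7, R8, I2, R10} → V_2 = -0.1028+0.001451j
Node n3: branches {L2, R3, C1, I1, R7, V1} → V_3 = 1.992+0.02642j
Node n4: branches {L1, R1, R3, R6, I1, R9, I2, R11, C2, V1} → V_4 = 0.8218+0.02642j
Source currents: i(V1)=-0.1373+0.7526j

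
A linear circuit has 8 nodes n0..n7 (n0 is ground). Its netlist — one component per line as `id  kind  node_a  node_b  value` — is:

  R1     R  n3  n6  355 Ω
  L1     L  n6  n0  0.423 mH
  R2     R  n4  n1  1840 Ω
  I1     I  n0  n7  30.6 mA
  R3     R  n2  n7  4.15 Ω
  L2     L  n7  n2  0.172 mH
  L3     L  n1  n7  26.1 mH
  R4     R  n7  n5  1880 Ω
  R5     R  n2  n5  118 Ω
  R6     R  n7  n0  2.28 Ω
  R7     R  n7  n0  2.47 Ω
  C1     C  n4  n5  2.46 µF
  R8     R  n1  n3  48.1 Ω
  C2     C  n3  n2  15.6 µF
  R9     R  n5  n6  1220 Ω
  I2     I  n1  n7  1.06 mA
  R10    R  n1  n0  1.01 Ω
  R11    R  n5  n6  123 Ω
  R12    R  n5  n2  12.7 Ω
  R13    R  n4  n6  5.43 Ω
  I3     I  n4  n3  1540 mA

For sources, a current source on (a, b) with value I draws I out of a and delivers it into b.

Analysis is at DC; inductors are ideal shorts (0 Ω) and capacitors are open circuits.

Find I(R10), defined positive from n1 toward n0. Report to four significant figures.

Apply KCL at each of the 7 non-ground nodes and solve the resulting linear system.
Node n1: branches {R2, L3, R8, I2, R10} → V_1 = 0.7493
Node n2: branches {R3, L2, R5, C2, R12} → V_2 = 0.7493
Node n3: branches {R1, R8, C2, I3} → V_3 = 65.90
Node n4: branches {R2, C1, R13, I3} → V_4 = -8.335
Node n5: branches {R4, R5, C1, R9, R11, R12} → V_5 = 0.6800
Node n6: branches {R1, L1, R9, R11, R13} → V_6 = 0.000
Node n7: branches {I1, R3, L2, L3, R4, R6, R7, I2} → V_7 = 0.7493
Source currents: i(L1)=-1.343, i(L2)=0.006049, i(L3)=0.6065

0.7419 A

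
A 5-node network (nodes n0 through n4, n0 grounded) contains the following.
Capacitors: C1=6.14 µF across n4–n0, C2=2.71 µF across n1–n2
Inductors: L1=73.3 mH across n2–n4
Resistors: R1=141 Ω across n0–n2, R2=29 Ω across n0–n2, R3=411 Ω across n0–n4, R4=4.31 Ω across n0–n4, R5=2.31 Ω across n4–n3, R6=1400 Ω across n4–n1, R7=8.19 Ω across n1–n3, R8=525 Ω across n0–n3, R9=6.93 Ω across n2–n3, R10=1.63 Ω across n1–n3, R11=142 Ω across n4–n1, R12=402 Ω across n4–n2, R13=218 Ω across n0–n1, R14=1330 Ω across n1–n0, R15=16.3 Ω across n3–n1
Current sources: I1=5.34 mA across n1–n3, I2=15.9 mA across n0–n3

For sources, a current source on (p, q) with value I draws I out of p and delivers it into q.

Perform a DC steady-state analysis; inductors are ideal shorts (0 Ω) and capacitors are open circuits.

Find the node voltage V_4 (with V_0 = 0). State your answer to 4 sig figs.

MNA unknowns: 4 node voltages V₁..V_4 plus 1 source current (L1)
C1: Y=0.000 on G[4,0]
L1: row V2−V4=0, i_L1 at 2,4
R1: Y=0.007092 on G[0,2]
C2: Y=0.000 on G[1,2]
R2: Y=0.03448 on G[0,2]
R3: Y=0.002433 on G[0,4]
R4: Y=0.2320 on G[0,4]
R5: Y=0.4329 on G[4,3]
R6: Y=0.0007143 on G[4,1]
R7: Y=0.1221 on G[1,3]
R8: Y=0.001905 on G[0,3]
R9: Y=0.1443 on G[2,3]
R10: Y=0.6135 on G[1,3]
R11: Y=0.007042 on G[4,1]
R12: Y=0.002488 on G[4,2]
R13: Y=0.004587 on G[0,1]
R14: Y=0.0007519 on G[1,0]
I1: z[1]−=0.00534, z[3]+=0.00534
R15: Y=0.06135 on G[3,1]
I2: z[0]−=0.0159, z[3]+=0.0159
solve → V1=0.07454, V2=0.05560, V3=0.08193, V4=0.05560
aux → i_L1=0.001488

0.05560 V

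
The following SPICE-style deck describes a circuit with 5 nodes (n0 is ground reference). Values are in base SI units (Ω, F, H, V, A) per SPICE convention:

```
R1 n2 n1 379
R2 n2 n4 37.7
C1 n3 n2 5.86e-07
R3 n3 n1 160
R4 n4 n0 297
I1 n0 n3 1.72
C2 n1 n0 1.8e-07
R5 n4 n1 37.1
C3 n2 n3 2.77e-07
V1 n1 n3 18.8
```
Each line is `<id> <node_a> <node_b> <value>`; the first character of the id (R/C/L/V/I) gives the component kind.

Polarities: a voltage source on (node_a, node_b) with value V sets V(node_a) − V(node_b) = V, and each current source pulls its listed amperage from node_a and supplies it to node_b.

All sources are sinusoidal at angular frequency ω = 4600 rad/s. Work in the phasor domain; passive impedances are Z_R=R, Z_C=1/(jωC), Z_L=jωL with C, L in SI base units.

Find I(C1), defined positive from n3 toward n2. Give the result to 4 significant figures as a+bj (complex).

0.05364+0.06948j A

MNA unknowns: 4 node voltages V₁..V_4 plus 1 source current (V1)
R1: Y=0.002639+0.000j on G[2,1]
R2: Y=0.02653+0.000j on G[2,4]
C1: Y=0.000+0.002696j on G[3,2]
R3: Y=0.006250+0.000j on G[3,1]
R4: Y=0.003367+0.000j on G[4,0]
I1: z[0]−=1.72, z[3]+=1.72
C2: Y=0.000+0.0008280j on G[1,0]
R5: Y=0.02695+0.000j on G[4,1]
C3: Y=0.000+0.001274j on G[2,3]
V1: row V1−V3=18.8, i_V1 at 1,3
solve → V1=526.6-147.5j, V2=482.0-127.6j, V3=507.8-147.5j, V4=474.6-129.5j
aux → i_V1=-1.758+0.1023j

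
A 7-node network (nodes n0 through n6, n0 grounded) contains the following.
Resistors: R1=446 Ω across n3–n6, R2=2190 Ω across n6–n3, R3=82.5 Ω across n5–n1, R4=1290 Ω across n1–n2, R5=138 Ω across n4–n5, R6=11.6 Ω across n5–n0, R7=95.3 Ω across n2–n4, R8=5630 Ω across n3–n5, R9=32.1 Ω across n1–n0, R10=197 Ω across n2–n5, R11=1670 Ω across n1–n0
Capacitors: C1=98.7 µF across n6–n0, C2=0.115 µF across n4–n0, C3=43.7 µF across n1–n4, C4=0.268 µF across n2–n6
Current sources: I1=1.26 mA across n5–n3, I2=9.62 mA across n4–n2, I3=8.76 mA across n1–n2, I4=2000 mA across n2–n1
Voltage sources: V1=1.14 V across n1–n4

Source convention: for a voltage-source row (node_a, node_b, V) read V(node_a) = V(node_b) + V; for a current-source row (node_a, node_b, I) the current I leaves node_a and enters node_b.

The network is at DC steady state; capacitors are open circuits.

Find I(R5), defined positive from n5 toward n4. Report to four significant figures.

-0.09042 A

Apply KCL at each of the 6 non-ground nodes and solve the resulting linear system.
Node n1: branches {R3, R4, C3, R9, I3, I4, R11, V1} → V_1 = 9.952
Node n2: branches {I2, R4, R7, C4, I3, R10, I4} → V_2 = -116.2
Node n3: branches {R1, R2, I1, R8} → V_3 = 3.428
Node n4: branches {I2, C2, C3, R5, R7, V1} → V_4 = 8.812
Node n5: branches {R3, I1, R5, R6, R8, R10} → V_5 = -3.666
Node n6: branches {R1, R2, C1, C4} → V_6 = 3.428
Source currents: i(V1)=1.412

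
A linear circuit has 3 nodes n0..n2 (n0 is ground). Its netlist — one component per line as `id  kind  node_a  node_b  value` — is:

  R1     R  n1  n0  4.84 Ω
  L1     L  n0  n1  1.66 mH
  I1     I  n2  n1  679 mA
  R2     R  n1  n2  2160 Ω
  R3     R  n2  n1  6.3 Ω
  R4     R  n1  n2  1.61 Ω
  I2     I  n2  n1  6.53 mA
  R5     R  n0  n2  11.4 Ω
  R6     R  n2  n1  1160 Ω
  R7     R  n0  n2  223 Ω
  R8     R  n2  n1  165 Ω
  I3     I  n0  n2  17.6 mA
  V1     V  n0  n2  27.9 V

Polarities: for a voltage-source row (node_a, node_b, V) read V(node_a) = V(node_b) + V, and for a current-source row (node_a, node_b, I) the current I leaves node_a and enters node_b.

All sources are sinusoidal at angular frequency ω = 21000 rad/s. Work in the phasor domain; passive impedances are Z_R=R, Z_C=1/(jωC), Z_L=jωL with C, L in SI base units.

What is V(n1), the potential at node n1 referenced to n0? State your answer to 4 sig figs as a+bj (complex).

Apply KCL at each of the 2 non-ground nodes and solve the resulting linear system.
Node n1: branches {R1, L1, I1, R2, R3, R4, I2, R6, R8} → V_1 = -21.39-0.6175j
Node n2: branches {I1, R2, R3, R4, I2, R5, R6, R7, R8, I3, V1} → V_2 = -27.90+0.000j
Source currents: i(V1)=-7.028+0.4861j

-21.39-0.6175j V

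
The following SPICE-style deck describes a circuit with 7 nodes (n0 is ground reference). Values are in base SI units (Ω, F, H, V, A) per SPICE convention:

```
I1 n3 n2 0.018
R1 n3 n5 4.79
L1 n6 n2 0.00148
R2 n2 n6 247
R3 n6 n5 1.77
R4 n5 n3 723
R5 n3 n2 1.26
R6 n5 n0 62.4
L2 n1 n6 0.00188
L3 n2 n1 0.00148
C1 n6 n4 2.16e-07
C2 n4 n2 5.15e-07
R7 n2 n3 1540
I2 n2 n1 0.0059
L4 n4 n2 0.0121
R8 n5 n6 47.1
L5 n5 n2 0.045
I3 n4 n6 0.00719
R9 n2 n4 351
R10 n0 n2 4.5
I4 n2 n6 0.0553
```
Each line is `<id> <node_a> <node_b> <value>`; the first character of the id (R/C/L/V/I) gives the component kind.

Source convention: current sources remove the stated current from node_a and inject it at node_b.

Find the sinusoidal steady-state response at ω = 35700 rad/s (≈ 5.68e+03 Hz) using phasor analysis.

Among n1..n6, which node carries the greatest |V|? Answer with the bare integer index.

6

MNA unknowns: 6 node voltages V₁..V_6
I1: z[3]−=0.018, z[2]+=0.018
R1: Y=0.2088+0.000j on G[3,5]
L1: Y=0.000-0.01893j on G[6,2]
R2: Y=0.004049+0.000j on G[2,6]
R3: Y=0.5650+0.000j on G[6,5]
R4: Y=0.001383+0.000j on G[5,3]
R5: Y=0.7937+0.000j on G[3,2]
R6: Y=0.01603+0.000j on G[5,0]
L2: Y=0.000-0.01490j on G[1,6]
L3: Y=0.000-0.01893j on G[2,1]
C1: Y=0.000+0.007711j on G[6,4]
C2: Y=0.000+0.01839j on G[4,2]
R7: Y=0.0006494+0.000j on G[2,3]
I2: z[2]−=0.0059, z[1]+=0.0059
L4: Y=0.000-0.002315j on G[4,2]
R8: Y=0.02123+0.000j on G[5,6]
L5: Y=0.000-0.0006225j on G[5,2]
I3: z[4]−=0.00719, z[6]+=0.00719
R9: Y=0.002849+0.000j on G[2,4]
R10: Y=0.2222+0.000j on G[0,2]
I4: z[2]−=0.0553, z[6]+=0.0553
solve → V1=0.1599+0.1987j, V2=-0.02074-0.003221j, V3=0.02584+0.006797j, V4=0.07224+0.3305j, V5=0.2876+0.04466j, V6=0.3893+0.05913j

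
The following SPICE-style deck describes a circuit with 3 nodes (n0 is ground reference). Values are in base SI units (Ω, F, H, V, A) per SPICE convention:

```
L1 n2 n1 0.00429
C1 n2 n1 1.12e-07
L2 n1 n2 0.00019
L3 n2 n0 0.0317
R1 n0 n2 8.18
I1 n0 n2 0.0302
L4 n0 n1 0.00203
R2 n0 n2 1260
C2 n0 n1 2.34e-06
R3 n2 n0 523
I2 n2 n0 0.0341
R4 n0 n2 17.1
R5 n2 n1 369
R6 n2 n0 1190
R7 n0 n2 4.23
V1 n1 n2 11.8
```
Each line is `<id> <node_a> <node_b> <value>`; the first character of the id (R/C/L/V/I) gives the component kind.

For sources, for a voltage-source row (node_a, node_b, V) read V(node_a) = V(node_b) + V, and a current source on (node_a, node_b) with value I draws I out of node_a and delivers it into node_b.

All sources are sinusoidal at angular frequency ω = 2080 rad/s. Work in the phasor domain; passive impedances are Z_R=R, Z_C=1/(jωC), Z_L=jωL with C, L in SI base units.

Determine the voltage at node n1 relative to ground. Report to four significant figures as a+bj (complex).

8.951+4.833j V

Apply KCL at each of the 2 non-ground nodes and solve the resulting linear system.
Node n1: branches {L1, C1, L2, L4, C2, R5, V1} → V_1 = 8.951+4.833j
Node n2: branches {L1, C1, L2, L3, R1, I1, R2, R3, I2, R4, R5, R6, R7, V1} → V_2 = -2.849+4.833j
Source currents: i(V1)=-1.153+33.25j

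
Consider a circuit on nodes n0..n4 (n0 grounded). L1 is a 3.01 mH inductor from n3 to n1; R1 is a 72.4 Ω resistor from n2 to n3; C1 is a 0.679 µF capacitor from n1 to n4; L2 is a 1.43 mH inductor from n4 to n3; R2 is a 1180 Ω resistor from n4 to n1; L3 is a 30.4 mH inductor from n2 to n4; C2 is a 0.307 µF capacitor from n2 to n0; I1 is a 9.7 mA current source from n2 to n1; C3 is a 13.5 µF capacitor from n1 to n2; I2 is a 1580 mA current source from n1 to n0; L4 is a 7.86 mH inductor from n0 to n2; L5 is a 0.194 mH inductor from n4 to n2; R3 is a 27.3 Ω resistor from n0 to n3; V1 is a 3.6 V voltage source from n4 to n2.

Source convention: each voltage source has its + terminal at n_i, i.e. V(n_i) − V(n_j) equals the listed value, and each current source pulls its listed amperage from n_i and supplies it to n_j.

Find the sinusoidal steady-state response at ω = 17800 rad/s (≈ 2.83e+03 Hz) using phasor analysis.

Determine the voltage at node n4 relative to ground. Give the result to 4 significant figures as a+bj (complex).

Element admittances at ω=17800 rad/s:
  Y(L1) = 0.000-0.01866j S between n3,n1
  Y(R1) = 0.01381+0.000j S between n2,n3
  Y(C1) = 0.000+0.01209j S between n1,n4
  Y(L2) = 0.000-0.03929j S between n4,n3
  Y(R2) = 0.0008475+0.000j S between n4,n1
  Y(L3) = 0.000-0.001848j S between n2,n4
  Y(C2) = 0.000+0.005465j S between n2,n0
  I1: injects 0.0097 A into n1 (from n2)
  Y(C3) = 0.000+0.2403j S between n1,n2
  I2: injects 1.58 A into n0 (from n1)
  Y(L4) = 0.000-0.007148j S between n0,n2
  Y(L5) = 0.000-0.2896j S between n4,n2
  Y(R3) = 0.03663+0.000j S between n0,n3
  V1: constraint V(n4)−V(n2) = 3.6
Assemble and solve the 5×5 MNA system:
  V(n1)=-49.37-23.86j  V(n2)=-48.96-28.47j  V(n3)=-41.83-2.250j  V(n4)=-45.36-28.47j
  i(V1)=0.9710+0.8657j

-45.36-28.47j V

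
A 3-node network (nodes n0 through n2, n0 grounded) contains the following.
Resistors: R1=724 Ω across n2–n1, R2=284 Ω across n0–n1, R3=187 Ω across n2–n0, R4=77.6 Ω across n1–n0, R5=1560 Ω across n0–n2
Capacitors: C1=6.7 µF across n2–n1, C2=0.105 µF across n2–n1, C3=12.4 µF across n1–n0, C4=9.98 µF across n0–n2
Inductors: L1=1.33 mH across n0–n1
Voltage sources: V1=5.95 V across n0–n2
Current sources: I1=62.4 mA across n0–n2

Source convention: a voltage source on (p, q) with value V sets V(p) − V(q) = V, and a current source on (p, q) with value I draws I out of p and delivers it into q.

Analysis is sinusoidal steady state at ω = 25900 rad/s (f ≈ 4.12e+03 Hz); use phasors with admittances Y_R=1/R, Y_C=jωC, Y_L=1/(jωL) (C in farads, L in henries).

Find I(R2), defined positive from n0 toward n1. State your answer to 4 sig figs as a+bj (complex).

0.007875+0.0002373j A

MNA unknowns: 2 node voltages V₁..V_2 plus 1 source current (V1)
R1: Y=0.001381+0.000j on G[2,1]
R2: Y=0.003521+0.000j on G[0,1]
C1: Y=0.000+0.1735j on G[2,1]
L1: Y=0.000-0.02903j on G[0,1]
C2: Y=0.000+0.002720j on G[2,1]
C3: Y=0.000+0.3212j on G[1,0]
C4: Y=0.000+0.2585j on G[0,2]
R3: Y=0.005348+0.000j on G[2,0]
R4: Y=0.01289+0.000j on G[1,0]
R5: Y=0.0006410+0.000j on G[0,2]
V1: row V0−V2=5.95, i_V1 at 0,2
I1: z[0]−=0.0624, z[2]+=0.0624
solve → V1=-2.236-0.06739j, V2=-5.950+0.000j
aux → i_V1=-0.1150-2.192j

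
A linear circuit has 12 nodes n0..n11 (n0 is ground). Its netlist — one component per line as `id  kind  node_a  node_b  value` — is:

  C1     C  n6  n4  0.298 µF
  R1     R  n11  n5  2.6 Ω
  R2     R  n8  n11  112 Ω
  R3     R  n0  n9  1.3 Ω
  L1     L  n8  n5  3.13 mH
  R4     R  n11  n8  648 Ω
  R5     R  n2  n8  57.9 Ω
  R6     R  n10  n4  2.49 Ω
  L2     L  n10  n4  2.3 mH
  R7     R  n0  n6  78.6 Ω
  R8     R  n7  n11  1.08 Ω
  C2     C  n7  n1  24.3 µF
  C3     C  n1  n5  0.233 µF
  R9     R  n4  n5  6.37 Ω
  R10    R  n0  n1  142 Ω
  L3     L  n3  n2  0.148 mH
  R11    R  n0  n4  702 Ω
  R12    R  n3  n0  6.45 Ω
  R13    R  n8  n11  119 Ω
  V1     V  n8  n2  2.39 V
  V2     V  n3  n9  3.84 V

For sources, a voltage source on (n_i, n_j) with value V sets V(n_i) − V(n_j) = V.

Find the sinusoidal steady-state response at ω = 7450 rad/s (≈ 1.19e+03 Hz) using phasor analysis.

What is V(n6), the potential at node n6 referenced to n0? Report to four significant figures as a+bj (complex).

MNA unknowns: 11 node voltages V₁..V_11 plus 2 source currents (V1, V2)
C1: Y=0.000+0.002220j on G[6,4]
R1: Y=0.3846+0.000j on G[11,5]
R2: Y=0.008929+0.000j on G[8,11]
R3: Y=0.7692+0.000j on G[0,9]
L1: Y=0.000-0.04288j on G[8,5]
R4: Y=0.001543+0.000j on G[11,8]
R5: Y=0.01727+0.000j on G[2,8]
R6: Y=0.4016+0.000j on G[10,4]
L2: Y=0.000-0.05836j on G[10,4]
R7: Y=0.01272+0.000j on G[0,6]
R8: Y=0.9259+0.000j on G[7,11]
C2: Y=0.000+0.1810j on G[7,1]
C3: Y=0.000+0.001736j on G[1,5]
R9: Y=0.1570+0.000j on G[4,5]
R10: Y=0.007042+0.000j on G[0,1]
L3: Y=0.000-0.9069j on G[3,2]
R11: Y=0.001425+0.000j on G[0,4]
R12: Y=0.1550+0.000j on G[3,0]
R13: Y=0.008403+0.000j on G[8,11]
V1: row V8−V2=2.39, i_V1 at 8,2
V2: row V3−V9=3.84, i_V2 at 3,9
solve → V1=5.154-0.7466j, V2=3.148-0.05707j, V3=3.144-0.004269j, V4=5.163-1.067j, V5=5.237-1.008j, V6=0.3333+0.8429j, V7=5.124-0.9446j, V8=5.538-0.05707j, V9=-0.6959-0.004269j, V10=5.163-1.067j, V11=5.162-0.9504j
aux → i_V1=-0.08917-0.003946j, i_V2=-0.5353-0.003284j

0.3333+0.8429j V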